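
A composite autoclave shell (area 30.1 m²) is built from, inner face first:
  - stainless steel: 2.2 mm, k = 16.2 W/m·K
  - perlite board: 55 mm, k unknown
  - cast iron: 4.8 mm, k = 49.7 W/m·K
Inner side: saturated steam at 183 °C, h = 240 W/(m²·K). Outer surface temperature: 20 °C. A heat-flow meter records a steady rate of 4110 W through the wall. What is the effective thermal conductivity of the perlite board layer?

Thermal resistances in series:
R_inner film = 1/(h_i·A) = 1/(240×30.1) = 1.384×10^-4 K/W
R_stainless steel = L/(kA) = 0.0022/(16.2×30.1) = 4.512×10^-6 K/W
R_cast iron = L/(kA) = 0.0048/(49.7×30.1) = 3.209×10^-6 K/W
Sum of known resistances R_other = 1.461×10^-4 K/W
Total R = ΔT/Q = 163/4110 = 0.03966 K/W
R_perlite board = R_total − R_other = 0.03951 K/W
k = L/(R·A) = 0.055/(0.03951×30.1)

k ≈ 0.0462 W/(m·K)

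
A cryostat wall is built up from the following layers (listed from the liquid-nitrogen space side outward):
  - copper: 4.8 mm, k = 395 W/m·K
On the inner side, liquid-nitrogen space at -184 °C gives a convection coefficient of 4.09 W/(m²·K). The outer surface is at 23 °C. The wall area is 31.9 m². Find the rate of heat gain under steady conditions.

Q ≈ 27000 W

Treating each layer as a thermal resistance in series:
R_inner film = 1/(h_i·A) = 1/(4.09×31.9) = 0.007665 K/W
R_copper = L/(kA) = 0.0048/(395×31.9) = 3.809×10^-7 K/W
R_total = 0.007665 K/W
Q = ΔT / R_total = 207 / 0.007665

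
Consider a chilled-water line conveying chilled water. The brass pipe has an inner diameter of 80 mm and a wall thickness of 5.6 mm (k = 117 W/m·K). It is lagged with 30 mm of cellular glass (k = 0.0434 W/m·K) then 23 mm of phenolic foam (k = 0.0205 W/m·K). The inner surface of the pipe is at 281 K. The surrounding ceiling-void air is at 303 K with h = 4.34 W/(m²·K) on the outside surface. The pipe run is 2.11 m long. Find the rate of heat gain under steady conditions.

Q ≈ 10.8 W

Per-layer cylindrical resistances, series-summed:
R_brass pipe wall = ln(45.6/40)/(2π×117×2.11) = 8.447×10^-5 K/W
R_cellular glass = ln(75.6/45.6)/(2π×0.0434×2.11) = 0.8786 K/W
R_phenolic foam = ln(98.6/75.6)/(2π×0.0205×2.11) = 0.9773 K/W
R_outer film = 1/(h_o·2πr_oL) = 1/(4.34×2π×0.0986×2.11) = 0.1763 K/W
R_total = 2.032 K/W
Q = ΔT/R_total = 22/2.032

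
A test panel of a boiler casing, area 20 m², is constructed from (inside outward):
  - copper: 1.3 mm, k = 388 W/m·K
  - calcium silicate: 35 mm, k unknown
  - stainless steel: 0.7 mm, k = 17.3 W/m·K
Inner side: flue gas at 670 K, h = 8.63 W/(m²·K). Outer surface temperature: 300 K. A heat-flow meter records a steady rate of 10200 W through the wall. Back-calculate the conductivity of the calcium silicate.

Series thermal resistances:
R_inner film = 1/(h_i·A) = 1/(8.63×20) = 0.005794 K/W
R_copper = L/(kA) = 0.0013/(388×20) = 1.675×10^-7 K/W
R_stainless steel = L/(kA) = 0.0007/(17.3×20) = 2.023×10^-6 K/W
Sum of known resistances R_other = 0.005796 K/W
Total R = ΔT/Q = 370/10200 = 0.03627 K/W
R_calcium silicate = R_total − R_other = 0.03048 K/W
k = L/(R·A) = 0.035/(0.03048×20)

k ≈ 0.0574 W/(m·K)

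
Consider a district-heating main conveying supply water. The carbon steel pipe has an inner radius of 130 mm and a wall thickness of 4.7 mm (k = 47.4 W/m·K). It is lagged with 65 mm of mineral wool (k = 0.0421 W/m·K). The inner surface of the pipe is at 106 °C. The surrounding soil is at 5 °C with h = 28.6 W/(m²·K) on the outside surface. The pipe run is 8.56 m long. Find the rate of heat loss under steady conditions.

Q ≈ 570 W

Per-layer cylindrical resistances, series-summed:
R_carbon steel pipe wall = ln(134.7/130)/(2π×47.4×8.56) = 1.393×10^-5 K/W
R_mineral wool = ln(199.7/134.7)/(2π×0.0421×8.56) = 0.1739 K/W
R_outer film = 1/(h_o·2πr_oL) = 1/(28.6×2π×0.1997×8.56) = 0.003255 K/W
R_total = 0.1772 K/W
Q = ΔT/R_total = 101/0.1772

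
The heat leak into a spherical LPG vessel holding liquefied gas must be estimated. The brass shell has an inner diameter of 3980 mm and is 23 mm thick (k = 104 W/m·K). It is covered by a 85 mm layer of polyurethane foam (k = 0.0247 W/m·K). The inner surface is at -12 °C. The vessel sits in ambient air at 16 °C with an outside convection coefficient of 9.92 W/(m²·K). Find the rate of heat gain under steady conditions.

Q ≈ 420 W

Radial (spherical) resistances in series:
R_brass shell = (1/1.99 − 1/2.013)/(4π×104) = 4.393×10^-6 K/W
R_polyurethane foam = (1/2.013 − 1/2.098)/(4π×0.0247) = 0.06484 K/W
R_outer film = 1/(h·4πr_o²) = 1/(9.92×4π×2.098²) = 0.001822 K/W
R_total = 0.06667 K/W
Q = ΔT/R_total = 28/0.06667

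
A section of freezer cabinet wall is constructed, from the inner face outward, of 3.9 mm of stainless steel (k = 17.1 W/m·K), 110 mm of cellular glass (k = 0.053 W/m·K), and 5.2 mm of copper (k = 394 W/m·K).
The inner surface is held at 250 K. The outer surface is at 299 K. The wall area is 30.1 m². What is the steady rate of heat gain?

Series thermal resistances:
R_stainless steel = L/(kA) = 0.0039/(17.1×30.1) = 7.577×10^-6 K/W
R_cellular glass = L/(kA) = 0.11/(0.053×30.1) = 0.06895 K/W
R_copper = L/(kA) = 0.0052/(394×30.1) = 4.385×10^-7 K/W
R_total = 0.06896 K/W
Q = ΔT / R_total = 49 / 0.06896

Q ≈ 711 W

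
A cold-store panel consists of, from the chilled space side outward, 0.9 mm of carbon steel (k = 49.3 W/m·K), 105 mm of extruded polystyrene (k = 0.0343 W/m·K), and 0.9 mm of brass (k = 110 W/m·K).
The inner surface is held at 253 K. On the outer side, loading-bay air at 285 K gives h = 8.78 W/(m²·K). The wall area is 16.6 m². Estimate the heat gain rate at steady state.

Thermal resistances in series:
R_carbon steel = L/(kA) = 0.0009/(49.3×16.6) = 1.1×10^-6 K/W
R_extruded polystyrene = L/(kA) = 0.105/(0.0343×16.6) = 0.1844 K/W
R_brass = L/(kA) = 0.0009/(110×16.6) = 4.929×10^-7 K/W
R_outer film = 1/(h_o·A) = 1/(8.78×16.6) = 0.006861 K/W
R_total = 0.1913 K/W
Q = ΔT / R_total = 32 / 0.1913

Q ≈ 167 W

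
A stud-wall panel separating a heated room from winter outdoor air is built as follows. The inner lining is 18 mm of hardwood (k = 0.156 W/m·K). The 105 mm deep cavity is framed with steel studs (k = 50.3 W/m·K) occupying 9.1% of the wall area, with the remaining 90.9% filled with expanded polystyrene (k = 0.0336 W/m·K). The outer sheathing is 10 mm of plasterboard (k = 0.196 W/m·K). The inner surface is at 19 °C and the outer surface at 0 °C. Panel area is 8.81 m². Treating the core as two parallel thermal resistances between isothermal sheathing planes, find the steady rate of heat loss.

Q ≈ 885 W

Sheathing layers in series; stud and cavity paths in parallel between them.
R_inner = 0.018/(0.156×8.81) = 0.0131 K/W
R_stud  = 0.105/(50.3×0.091×8.81) = 0.002604 K/W
R_cav   = 0.105/(0.0336×0.909×8.81) = 0.3902 K/W
1/R_core = 1/R_stud + 1/R_cav → R_core = 0.002587 K/W
R_outer = 0.01/(0.196×8.81) = 0.005791 K/W
R_total = 0.02147 K/W
Q = ΔT/R_total = 19/0.02147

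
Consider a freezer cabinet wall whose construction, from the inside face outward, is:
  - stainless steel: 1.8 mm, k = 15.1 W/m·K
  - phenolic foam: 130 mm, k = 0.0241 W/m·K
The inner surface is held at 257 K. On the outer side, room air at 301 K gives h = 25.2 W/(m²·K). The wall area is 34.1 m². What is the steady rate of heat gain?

Q ≈ 276 W

Series thermal resistances:
R_stainless steel = L/(kA) = 0.0018/(15.1×34.1) = 3.496×10^-6 K/W
R_phenolic foam = L/(kA) = 0.13/(0.0241×34.1) = 0.1582 K/W
R_outer film = 1/(h_o·A) = 1/(25.2×34.1) = 0.001164 K/W
R_total = 0.1594 K/W
Q = ΔT / R_total = 44 / 0.1594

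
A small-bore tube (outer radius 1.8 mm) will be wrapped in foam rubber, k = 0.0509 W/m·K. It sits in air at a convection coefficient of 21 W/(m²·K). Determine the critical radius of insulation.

r_cr ≈ 2.42 mm

For a cylinder r_cr = k/h = 0.0509/21
r_cr = 2.42 mm; since the bare radius (1.8 mm) is below r_cr, adding a thin layer of insulation will *increase* heat loss.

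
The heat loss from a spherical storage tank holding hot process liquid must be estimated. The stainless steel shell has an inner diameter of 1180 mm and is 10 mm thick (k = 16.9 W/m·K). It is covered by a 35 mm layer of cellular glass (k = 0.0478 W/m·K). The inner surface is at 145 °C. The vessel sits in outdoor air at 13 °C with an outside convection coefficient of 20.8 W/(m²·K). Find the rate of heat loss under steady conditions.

Each spherical layer contributes R = (1/r_i − 1/r_o)/(4πk):
R_stainless steel shell = (1/0.59 − 1/0.6)/(4π×16.9) = 1.33×10^-4 K/W
R_cellular glass = (1/0.6 − 1/0.635)/(4π×0.0478) = 0.1529 K/W
R_outer film = 1/(h·4πr_o²) = 1/(20.8×4π×0.635²) = 0.009488 K/W
R_total = 0.1626 K/W
Q = ΔT/R_total = 132/0.1626

Q ≈ 812 W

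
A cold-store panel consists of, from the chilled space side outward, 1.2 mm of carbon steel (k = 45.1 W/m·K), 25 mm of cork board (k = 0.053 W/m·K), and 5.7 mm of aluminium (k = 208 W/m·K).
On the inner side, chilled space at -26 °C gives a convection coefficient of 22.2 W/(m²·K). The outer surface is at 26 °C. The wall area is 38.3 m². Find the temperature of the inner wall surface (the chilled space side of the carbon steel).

T ≈ -21.5 °C

Using the resistance-network approach (series):
R_inner film = 1/(h_i·A) = 1/(22.2×38.3) = 0.001176 K/W
R_carbon steel = L/(kA) = 0.0012/(45.1×38.3) = 6.947×10^-7 K/W
R_cork board = L/(kA) = 0.025/(0.053×38.3) = 0.01232 K/W
R_aluminium = L/(kA) = 0.0057/(208×38.3) = 7.155×10^-7 K/W
R_total = 0.01349 K/W;  Q = ΔT/R_total = 52/0.01349 = 3854 W
T_interface = T_inner + Q·ΣR(inner→interface) = -26 + 3850×0.001176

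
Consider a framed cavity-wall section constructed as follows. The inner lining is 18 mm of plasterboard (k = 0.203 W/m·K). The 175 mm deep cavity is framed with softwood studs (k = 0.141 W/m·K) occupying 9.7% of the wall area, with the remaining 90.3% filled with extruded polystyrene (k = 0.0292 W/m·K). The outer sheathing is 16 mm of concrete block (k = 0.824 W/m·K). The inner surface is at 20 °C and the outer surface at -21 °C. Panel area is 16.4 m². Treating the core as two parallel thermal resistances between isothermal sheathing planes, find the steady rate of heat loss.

Sheathing layers in series; stud and cavity paths in parallel between them.
R_inner = 0.018/(0.203×16.4) = 0.005407 K/W
R_stud  = 0.175/(0.141×0.097×16.4) = 0.7802 K/W
R_cav   = 0.175/(0.0292×0.903×16.4) = 0.4047 K/W
1/R_core = 1/R_stud + 1/R_cav → R_core = 0.2665 K/W
R_outer = 0.016/(0.824×16.4) = 0.001184 K/W
R_total = 0.2731 K/W
Q = ΔT/R_total = 41/0.2731

Q ≈ 150 W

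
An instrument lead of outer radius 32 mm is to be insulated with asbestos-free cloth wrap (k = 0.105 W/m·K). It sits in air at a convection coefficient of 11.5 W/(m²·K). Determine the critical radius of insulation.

For a cylinder r_cr = k/h = 0.105/11.5
r_cr = 9.13 mm; since the bare radius (32 mm) is above r_cr, any added insulation will reduce heat loss.

r_cr ≈ 9.13 mm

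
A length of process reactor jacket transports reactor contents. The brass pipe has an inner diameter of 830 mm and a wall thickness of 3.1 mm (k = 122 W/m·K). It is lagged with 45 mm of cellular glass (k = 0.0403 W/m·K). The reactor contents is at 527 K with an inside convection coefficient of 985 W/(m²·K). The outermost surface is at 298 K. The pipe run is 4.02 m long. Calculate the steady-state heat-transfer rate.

Q ≈ 2280 W

Treating each annulus and film as a series resistance:
R_inner film = 1/(h_i·2πr₁L) = 1/(985×2π×0.415×4.02) = 9.685×10^-5 K/W
R_brass pipe wall = ln(418.1/415)/(2π×122×4.02) = 2.415×10^-6 K/W
R_cellular glass = ln(463.1/418.1)/(2π×0.0403×4.02) = 0.1004 K/W
R_total = 0.1005 K/W
Q = ΔT/R_total = 229/0.1005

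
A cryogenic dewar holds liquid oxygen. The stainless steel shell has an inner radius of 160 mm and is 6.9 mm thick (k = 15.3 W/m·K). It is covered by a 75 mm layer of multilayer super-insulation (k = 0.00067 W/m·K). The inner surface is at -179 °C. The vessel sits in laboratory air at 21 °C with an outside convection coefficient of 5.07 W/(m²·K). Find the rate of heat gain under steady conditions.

Spherical conduction: R = (1/r_in − 1/r_out)/(4πk) per layer; series-sum.
R_stainless steel shell = (1/0.16 − 1/0.1669)/(4π×15.3) = 0.001344 K/W
R_multilayer super-insulation = (1/0.1669 − 1/0.2419)/(4π×0.00067) = 220.6 K/W
R_outer film = 1/(h·4πr_o²) = 1/(5.07×4π×0.2419²) = 0.2682 K/W
R_total = 220.9 K/W
Q = ΔT/R_total = 200/220.9

Q ≈ 0.905 W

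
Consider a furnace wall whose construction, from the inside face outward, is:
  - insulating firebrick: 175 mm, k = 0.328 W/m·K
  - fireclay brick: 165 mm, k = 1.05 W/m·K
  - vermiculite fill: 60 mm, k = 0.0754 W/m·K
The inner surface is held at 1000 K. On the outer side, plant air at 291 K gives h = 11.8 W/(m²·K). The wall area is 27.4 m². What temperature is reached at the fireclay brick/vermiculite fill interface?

T ≈ 688 K

Using the resistance-network approach (series):
R_insulating firebrick = L/(kA) = 0.175/(0.328×27.4) = 0.01947 K/W
R_fireclay brick = L/(kA) = 0.165/(1.05×27.4) = 0.005735 K/W
R_vermiculite fill = L/(kA) = 0.06/(0.0754×27.4) = 0.02904 K/W
R_outer film = 1/(h_o·A) = 1/(11.8×27.4) = 0.003093 K/W
R_total = 0.05734 K/W;  Q = ΔT/R_total = 709/0.05734 = 12360 W
T_interface = T_inner − Q·ΣR(inner→interface) = 1000 − 12400×0.02521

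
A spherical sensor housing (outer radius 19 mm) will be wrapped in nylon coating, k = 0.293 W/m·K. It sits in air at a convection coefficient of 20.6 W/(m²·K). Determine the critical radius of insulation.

r_cr ≈ 28.4 mm

For a sphere r_cr = 2k/h = 2×0.293/20.6
r_cr = 28.4 mm; since the bare radius (19 mm) is below r_cr, adding a thin layer of insulation will *increase* heat loss.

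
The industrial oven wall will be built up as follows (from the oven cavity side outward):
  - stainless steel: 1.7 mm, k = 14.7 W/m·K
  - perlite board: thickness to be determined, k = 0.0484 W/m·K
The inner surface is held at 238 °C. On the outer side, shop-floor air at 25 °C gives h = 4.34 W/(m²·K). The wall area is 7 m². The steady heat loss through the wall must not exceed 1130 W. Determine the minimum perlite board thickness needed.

L ≈ 52.7 mm

Using the resistance-network approach (series):
R_stainless steel = L/(kA) = 0.0017/(14.7×7) = 1.652×10^-5 K/W
R_outer film = 1/(h_o·A) = 1/(4.34×7) = 0.03292 K/W
Sum of the known resistances R_other = 0.03293 K/W
Required total resistance R_tot = ΔT/Q_allow = 213/1130 = 0.1885 K/W
R_perlite board = R_tot − R_other = 0.1556 K/W
L = R·k·A = 0.1556×0.0484×7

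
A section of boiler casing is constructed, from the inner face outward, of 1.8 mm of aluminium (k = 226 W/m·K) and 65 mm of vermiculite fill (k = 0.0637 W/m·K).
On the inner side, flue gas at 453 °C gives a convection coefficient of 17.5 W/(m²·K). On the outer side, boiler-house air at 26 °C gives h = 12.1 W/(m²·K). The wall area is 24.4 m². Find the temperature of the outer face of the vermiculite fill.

T ≈ 56.4 °C

Treating each layer as a thermal resistance in series:
R_inner film = 1/(h_i·A) = 1/(17.5×24.4) = 0.002342 K/W
R_aluminium = L/(kA) = 0.0018/(226×24.4) = 3.264×10^-7 K/W
R_vermiculite fill = L/(kA) = 0.065/(0.0637×24.4) = 0.04182 K/W
R_outer film = 1/(h_o·A) = 1/(12.1×24.4) = 0.003387 K/W
R_total = 0.04755 K/W;  Q = ΔT/R_total = 427/0.04755 = 8980 W
T_interface = T_inner − Q·ΣR(inner→interface) = 453 − 8980×0.04416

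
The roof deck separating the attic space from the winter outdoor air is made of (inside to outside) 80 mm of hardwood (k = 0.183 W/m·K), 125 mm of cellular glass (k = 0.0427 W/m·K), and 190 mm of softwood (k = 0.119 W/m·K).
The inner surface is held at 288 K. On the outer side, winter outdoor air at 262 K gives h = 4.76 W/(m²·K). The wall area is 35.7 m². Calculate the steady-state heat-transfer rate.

Q ≈ 179 W

Using the resistance-network approach (series):
R_hardwood = L/(kA) = 0.08/(0.183×35.7) = 0.01225 K/W
R_cellular glass = L/(kA) = 0.125/(0.0427×35.7) = 0.082 K/W
R_softwood = L/(kA) = 0.19/(0.119×35.7) = 0.04472 K/W
R_outer film = 1/(h_o·A) = 1/(4.76×35.7) = 0.005885 K/W
R_total = 0.1449 K/W
Q = ΔT / R_total = 26 / 0.1449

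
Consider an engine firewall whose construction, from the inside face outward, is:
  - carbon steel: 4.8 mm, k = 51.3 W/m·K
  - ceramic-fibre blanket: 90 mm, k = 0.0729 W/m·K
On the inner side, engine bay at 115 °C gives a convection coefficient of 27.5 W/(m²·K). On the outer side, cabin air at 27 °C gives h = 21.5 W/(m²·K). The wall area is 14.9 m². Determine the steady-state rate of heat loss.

Q ≈ 995 W

Treating each layer as a thermal resistance in series:
R_inner film = 1/(h_i·A) = 1/(27.5×14.9) = 0.002441 K/W
R_carbon steel = L/(kA) = 0.0048/(51.3×14.9) = 6.28×10^-6 K/W
R_ceramic-fibre blanket = L/(kA) = 0.09/(0.0729×14.9) = 0.08286 K/W
R_outer film = 1/(h_o·A) = 1/(21.5×14.9) = 0.003122 K/W
R_total = 0.08843 K/W
Q = ΔT / R_total = 88 / 0.08843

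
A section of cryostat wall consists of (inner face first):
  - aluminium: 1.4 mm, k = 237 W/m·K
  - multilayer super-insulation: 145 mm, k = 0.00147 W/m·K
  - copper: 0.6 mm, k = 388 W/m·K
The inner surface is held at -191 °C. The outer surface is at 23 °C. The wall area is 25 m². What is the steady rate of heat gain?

Q ≈ 54.2 W

Thermal resistances in series:
R_aluminium = L/(kA) = 0.0014/(237×25) = 2.363×10^-7 K/W
R_multilayer super-insulation = L/(kA) = 0.145/(0.00147×25) = 3.946 K/W
R_copper = L/(kA) = 0.0006/(388×25) = 6.186×10^-8 K/W
R_total = 3.946 K/W
Q = ΔT / R_total = 214 / 3.946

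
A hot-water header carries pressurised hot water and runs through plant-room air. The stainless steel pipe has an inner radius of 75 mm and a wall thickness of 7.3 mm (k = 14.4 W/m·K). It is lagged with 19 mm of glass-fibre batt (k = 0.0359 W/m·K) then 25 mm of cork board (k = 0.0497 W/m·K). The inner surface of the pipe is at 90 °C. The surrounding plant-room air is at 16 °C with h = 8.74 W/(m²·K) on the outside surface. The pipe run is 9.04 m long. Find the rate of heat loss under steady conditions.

For a radial system each layer contributes R = ln(r_out/r_in)/(2πkL); films add R = 1/(hA).
R_stainless steel pipe wall = ln(82.3/75)/(2π×14.4×9.04) = 1.136×10^-4 K/W
R_glass-fibre batt = ln(101.3/82.3)/(2π×0.0359×9.04) = 0.1019 K/W
R_cork board = ln(126.3/101.3)/(2π×0.0497×9.04) = 0.07814 K/W
R_outer film = 1/(h_o·2πr_oL) = 1/(8.74×2π×0.1263×9.04) = 0.01595 K/W
R_total = 0.1961 K/W
Q = ΔT/R_total = 74/0.1961

Q ≈ 377 W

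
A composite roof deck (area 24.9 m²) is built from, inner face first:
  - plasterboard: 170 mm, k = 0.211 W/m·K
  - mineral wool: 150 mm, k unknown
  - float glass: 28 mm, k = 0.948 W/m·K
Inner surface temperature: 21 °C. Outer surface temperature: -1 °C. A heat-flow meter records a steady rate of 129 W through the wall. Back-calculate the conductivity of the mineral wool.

Treating each layer as a thermal resistance in series:
R_plasterboard = L/(kA) = 0.17/(0.211×24.9) = 0.03236 K/W
R_float glass = L/(kA) = 0.028/(0.948×24.9) = 0.001186 K/W
Sum of known resistances R_other = 0.03354 K/W
Total R = ΔT/Q = 22/129 = 0.1705 K/W
R_mineral wool = R_total − R_other = 0.137 K/W
k = L/(R·A) = 0.15/(0.137×24.9)

k ≈ 0.044 W/(m·K)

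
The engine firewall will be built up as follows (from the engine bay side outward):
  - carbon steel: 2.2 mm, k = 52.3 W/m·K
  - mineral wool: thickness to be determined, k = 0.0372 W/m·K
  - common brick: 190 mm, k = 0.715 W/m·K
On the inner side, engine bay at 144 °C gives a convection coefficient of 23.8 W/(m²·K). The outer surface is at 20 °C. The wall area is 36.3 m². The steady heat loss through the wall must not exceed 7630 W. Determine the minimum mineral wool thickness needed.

Series thermal resistances:
R_inner film = 1/(h_i·A) = 1/(23.8×36.3) = 0.001157 K/W
R_carbon steel = L/(kA) = 0.0022/(52.3×36.3) = 1.159×10^-6 K/W
R_common brick = L/(kA) = 0.19/(0.715×36.3) = 0.007321 K/W
Sum of the known resistances R_other = 0.008479 K/W
Required total resistance R_tot = ΔT/Q_allow = 124/7630 = 0.01625 K/W
R_mineral wool = R_tot − R_other = 0.007772 K/W
L = R·k·A = 0.007772×0.0372×36.3

L ≈ 10.5 mm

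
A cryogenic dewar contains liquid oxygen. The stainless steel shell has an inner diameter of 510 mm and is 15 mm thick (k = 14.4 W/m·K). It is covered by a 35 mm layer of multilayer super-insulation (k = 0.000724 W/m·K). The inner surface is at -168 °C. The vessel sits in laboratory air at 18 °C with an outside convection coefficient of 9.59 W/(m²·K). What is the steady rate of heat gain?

Q ≈ 3.97 W

Radial (spherical) resistances in series:
R_stainless steel shell = (1/0.255 − 1/0.27)/(4π×14.4) = 0.001204 K/W
R_multilayer super-insulation = (1/0.27 − 1/0.305)/(4π×0.000724) = 46.71 K/W
R_outer film = 1/(h·4πr_o²) = 1/(9.59×4π×0.305²) = 0.0892 K/W
R_total = 46.81 K/W
Q = ΔT/R_total = 186/46.81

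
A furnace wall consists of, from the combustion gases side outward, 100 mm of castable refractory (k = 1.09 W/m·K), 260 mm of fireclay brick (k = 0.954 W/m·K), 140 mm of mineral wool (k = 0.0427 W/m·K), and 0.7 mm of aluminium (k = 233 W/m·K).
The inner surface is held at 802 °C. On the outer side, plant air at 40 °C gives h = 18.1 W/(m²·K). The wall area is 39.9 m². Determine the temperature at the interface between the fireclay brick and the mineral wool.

Series thermal resistances:
R_castable refractory = L/(kA) = 0.1/(1.09×39.9) = 0.002299 K/W
R_fireclay brick = L/(kA) = 0.26/(0.954×39.9) = 0.00683 K/W
R_mineral wool = L/(kA) = 0.14/(0.0427×39.9) = 0.08217 K/W
R_aluminium = L/(kA) = 0.0007/(233×39.9) = 7.53×10^-8 K/W
R_outer film = 1/(h_o·A) = 1/(18.1×39.9) = 0.001385 K/W
R_total = 0.09269 K/W;  Q = ΔT/R_total = 762/0.09269 = 8221 W
T_interface = T_inner − Q·ΣR(inner→interface) = 802 − 8220×0.00913

T ≈ 727 °C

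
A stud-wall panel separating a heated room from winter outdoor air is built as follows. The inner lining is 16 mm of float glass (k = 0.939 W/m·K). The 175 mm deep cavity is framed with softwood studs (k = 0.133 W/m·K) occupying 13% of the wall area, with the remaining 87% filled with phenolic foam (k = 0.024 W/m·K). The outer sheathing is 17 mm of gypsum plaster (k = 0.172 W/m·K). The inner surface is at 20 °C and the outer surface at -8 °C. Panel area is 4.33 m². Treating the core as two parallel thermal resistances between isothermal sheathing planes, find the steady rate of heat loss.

Sheathing layers in series; stud and cavity paths in parallel between them.
R_inner = 0.016/(0.939×4.33) = 0.003935 K/W
R_stud  = 0.175/(0.133×0.13×4.33) = 2.338 K/W
R_cav   = 0.175/(0.024×0.87×4.33) = 1.936 K/W
1/R_core = 1/R_stud + 1/R_cav → R_core = 1.059 K/W
R_outer = 0.017/(0.172×4.33) = 0.02283 K/W
R_total = 1.086 K/W
Q = ΔT/R_total = 28/1.086

Q ≈ 25.8 W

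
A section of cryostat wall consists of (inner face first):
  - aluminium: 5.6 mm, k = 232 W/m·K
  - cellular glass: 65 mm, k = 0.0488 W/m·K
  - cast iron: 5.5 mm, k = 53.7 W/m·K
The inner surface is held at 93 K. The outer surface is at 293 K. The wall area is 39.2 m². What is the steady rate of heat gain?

Q ≈ 5890 W

Thermal resistances in series:
R_aluminium = L/(kA) = 0.0056/(232×39.2) = 6.158×10^-7 K/W
R_cellular glass = L/(kA) = 0.065/(0.0488×39.2) = 0.03398 K/W
R_cast iron = L/(kA) = 0.0055/(53.7×39.2) = 2.613×10^-6 K/W
R_total = 0.03398 K/W
Q = ΔT / R_total = 200 / 0.03398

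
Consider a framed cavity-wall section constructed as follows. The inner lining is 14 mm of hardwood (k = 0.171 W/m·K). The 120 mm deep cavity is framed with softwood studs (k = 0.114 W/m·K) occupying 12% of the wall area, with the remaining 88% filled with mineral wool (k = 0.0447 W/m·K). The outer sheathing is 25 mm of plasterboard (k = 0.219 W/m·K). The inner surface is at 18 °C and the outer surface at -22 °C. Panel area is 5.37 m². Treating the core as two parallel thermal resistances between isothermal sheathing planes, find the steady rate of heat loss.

Sheathing layers in series; stud and cavity paths in parallel between them.
R_inner = 0.014/(0.171×5.37) = 0.01525 K/W
R_stud  = 0.12/(0.114×0.12×5.37) = 1.634 K/W
R_cav   = 0.12/(0.0447×0.88×5.37) = 0.5681 K/W
1/R_core = 1/R_stud + 1/R_cav → R_core = 0.4215 K/W
R_outer = 0.025/(0.219×5.37) = 0.02126 K/W
R_total = 0.458 K/W
Q = ΔT/R_total = 40/0.458

Q ≈ 87.3 W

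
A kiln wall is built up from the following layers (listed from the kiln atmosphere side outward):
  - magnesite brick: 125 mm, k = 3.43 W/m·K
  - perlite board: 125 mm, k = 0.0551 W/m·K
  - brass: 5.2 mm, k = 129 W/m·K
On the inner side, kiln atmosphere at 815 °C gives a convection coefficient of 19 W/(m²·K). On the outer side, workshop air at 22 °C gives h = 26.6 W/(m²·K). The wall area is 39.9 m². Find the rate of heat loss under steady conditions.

Using the resistance-network approach (series):
R_inner film = 1/(h_i·A) = 1/(19×39.9) = 0.001319 K/W
R_magnesite brick = L/(kA) = 0.125/(3.43×39.9) = 9.134×10^-4 K/W
R_perlite board = L/(kA) = 0.125/(0.0551×39.9) = 0.05686 K/W
R_brass = L/(kA) = 0.0052/(129×39.9) = 1.01×10^-6 K/W
R_outer film = 1/(h_o·A) = 1/(26.6×39.9) = 9.422×10^-4 K/W
R_total = 0.06003 K/W
Q = ΔT / R_total = 793 / 0.06003

Q ≈ 13200 W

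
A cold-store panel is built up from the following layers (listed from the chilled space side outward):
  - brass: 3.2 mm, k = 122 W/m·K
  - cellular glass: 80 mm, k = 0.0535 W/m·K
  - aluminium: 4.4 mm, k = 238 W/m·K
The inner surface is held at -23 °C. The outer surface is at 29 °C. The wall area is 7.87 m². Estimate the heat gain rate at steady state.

Q ≈ 274 W

Thermal resistances in series:
R_brass = L/(kA) = 0.0032/(122×7.87) = 3.333×10^-6 K/W
R_cellular glass = L/(kA) = 0.08/(0.0535×7.87) = 0.19 K/W
R_aluminium = L/(kA) = 0.0044/(238×7.87) = 2.349×10^-6 K/W
R_total = 0.19 K/W
Q = ΔT / R_total = 52 / 0.19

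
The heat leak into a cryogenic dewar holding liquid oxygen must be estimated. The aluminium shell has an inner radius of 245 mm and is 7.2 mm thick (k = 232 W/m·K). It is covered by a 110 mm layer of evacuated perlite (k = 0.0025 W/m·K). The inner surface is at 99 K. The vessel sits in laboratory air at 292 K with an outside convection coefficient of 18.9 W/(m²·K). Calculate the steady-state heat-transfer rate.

Q ≈ 5.03 W

Each spherical layer contributes R = (1/r_i − 1/r_o)/(4πk):
R_aluminium shell = (1/0.245 − 1/0.2522)/(4π×232) = 3.997×10^-5 K/W
R_evacuated perlite = (1/0.2522 − 1/0.3622)/(4π×0.0025) = 38.33 K/W
R_outer film = 1/(h·4πr_o²) = 1/(18.9×4π×0.3622²) = 0.03209 K/W
R_total = 38.36 K/W
Q = ΔT/R_total = 193/38.36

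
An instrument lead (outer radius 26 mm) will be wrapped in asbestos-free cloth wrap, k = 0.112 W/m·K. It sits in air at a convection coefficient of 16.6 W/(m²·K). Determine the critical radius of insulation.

r_cr ≈ 6.75 mm

For a cylinder r_cr = k/h = 0.112/16.6
r_cr = 6.75 mm; since the bare radius (26 mm) is above r_cr, any added insulation will reduce heat loss.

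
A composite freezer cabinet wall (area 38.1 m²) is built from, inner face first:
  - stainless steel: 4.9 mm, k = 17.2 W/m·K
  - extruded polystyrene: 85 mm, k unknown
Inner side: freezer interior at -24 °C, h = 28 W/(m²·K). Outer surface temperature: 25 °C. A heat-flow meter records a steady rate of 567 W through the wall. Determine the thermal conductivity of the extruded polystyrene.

Treating each layer as a thermal resistance in series:
R_inner film = 1/(h_i·A) = 1/(28×38.1) = 9.374×10^-4 K/W
R_stainless steel = L/(kA) = 0.0049/(17.2×38.1) = 7.477×10^-6 K/W
Sum of known resistances R_other = 9.449×10^-4 K/W
Total R = ΔT/Q = 49/567 = 0.08642 K/W
R_extruded polystyrene = R_total − R_other = 0.08547 K/W
k = L/(R·A) = 0.085/(0.08547×38.1)

k ≈ 0.0261 W/(m·K)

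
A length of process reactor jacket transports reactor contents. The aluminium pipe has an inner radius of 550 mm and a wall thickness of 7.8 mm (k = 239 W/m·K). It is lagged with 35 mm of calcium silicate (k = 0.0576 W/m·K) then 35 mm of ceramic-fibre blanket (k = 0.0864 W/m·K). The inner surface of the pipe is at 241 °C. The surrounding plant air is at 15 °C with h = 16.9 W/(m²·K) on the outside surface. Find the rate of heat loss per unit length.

Radial resistances (cylindrical: R_cond = ln(r_o/r_i)/(2πkL), R_conv = 1/(h·2πrL)):
R_aluminium pipe wall = ln(557.8/550)/(2π×239×1) = 9.378×10^-6 K/W
R_calcium silicate = ln(592.8/557.8)/(2π×0.0576×1) = 0.1682 K/W
R_ceramic-fibre blanket = ln(627.8/592.8)/(2π×0.0864×1) = 0.1057 K/W
R_outer film = 1/(h_o·2πr_oL) = 1/(16.9×2π×0.6278×1) = 0.015 K/W
R_total = 0.2888 K/W
Q = ΔT/R_total = 226/0.2888

q′ ≈ 782 W/m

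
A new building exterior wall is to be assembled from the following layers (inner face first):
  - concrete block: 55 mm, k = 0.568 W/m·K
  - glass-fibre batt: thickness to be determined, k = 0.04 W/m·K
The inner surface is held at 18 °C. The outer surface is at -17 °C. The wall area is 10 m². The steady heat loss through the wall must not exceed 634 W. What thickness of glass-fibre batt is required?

Model the wall as resistances in series:
R_concrete block = L/(kA) = 0.055/(0.568×10) = 0.009683 K/W
Sum of the known resistances R_other = 0.009683 K/W
Required total resistance R_tot = ΔT/Q_allow = 35/634 = 0.05521 K/W
R_glass-fibre batt = R_tot − R_other = 0.04552 K/W
L = R·k·A = 0.04552×0.04×10

L ≈ 18.2 mm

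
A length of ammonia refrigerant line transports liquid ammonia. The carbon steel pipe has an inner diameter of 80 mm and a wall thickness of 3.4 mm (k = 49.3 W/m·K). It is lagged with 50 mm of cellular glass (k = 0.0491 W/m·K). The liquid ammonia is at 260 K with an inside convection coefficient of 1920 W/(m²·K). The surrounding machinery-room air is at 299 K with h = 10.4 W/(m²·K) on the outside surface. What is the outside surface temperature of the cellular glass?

Radial resistances (cylindrical: R_cond = ln(r_o/r_i)/(2πkL), R_conv = 1/(h·2πrL)):
R_inner film = 1/(h_i·2πr₁L) = 1/(1920×2π×0.04×1) = 0.002072 K/W
R_carbon steel pipe wall = ln(43.4/40)/(2π×49.3×1) = 2.634×10^-4 K/W
R_cellular glass = ln(93.4/43.4)/(2π×0.0491×1) = 2.484 K/W
R_outer film = 1/(h_o·2πr_oL) = 1/(10.4×2π×0.0934×1) = 0.1638 K/W
R_total = 2.651 K/W
Q = ΔT/R_total = 39/2.651
Q = 14.7 W/m
T_interface = T_inner + Q·ΣR(inner→interface) = 260 + 14.7×2.487

T ≈ 297 K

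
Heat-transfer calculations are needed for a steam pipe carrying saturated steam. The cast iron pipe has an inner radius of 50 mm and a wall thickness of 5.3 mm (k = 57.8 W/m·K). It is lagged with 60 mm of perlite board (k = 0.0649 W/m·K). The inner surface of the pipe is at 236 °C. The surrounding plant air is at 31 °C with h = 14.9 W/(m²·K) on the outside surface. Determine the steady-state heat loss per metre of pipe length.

q′ ≈ 108 W/m

Cylindrical conduction, so R = ln(r₂/r₁)/(2πkL) per layer, in series:
R_cast iron pipe wall = ln(55.3/50)/(2π×57.8×1) = 2.774×10^-4 K/W
R_perlite board = ln(115.3/55.3)/(2π×0.0649×1) = 1.802 K/W
R_outer film = 1/(h_o·2πr_oL) = 1/(14.9×2π×0.1153×1) = 0.09264 K/W
R_total = 1.895 K/W
Q = ΔT/R_total = 205/1.895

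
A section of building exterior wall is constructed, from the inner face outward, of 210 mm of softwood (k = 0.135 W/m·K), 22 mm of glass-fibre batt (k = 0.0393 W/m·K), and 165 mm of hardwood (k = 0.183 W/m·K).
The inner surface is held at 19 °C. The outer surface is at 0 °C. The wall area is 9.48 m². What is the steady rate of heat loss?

Thermal resistances in series:
R_softwood = L/(kA) = 0.21/(0.135×9.48) = 0.1641 K/W
R_glass-fibre batt = L/(kA) = 0.022/(0.0393×9.48) = 0.05905 K/W
R_hardwood = L/(kA) = 0.165/(0.183×9.48) = 0.09511 K/W
R_total = 0.3182 K/W
Q = ΔT / R_total = 19 / 0.3182

Q ≈ 59.7 W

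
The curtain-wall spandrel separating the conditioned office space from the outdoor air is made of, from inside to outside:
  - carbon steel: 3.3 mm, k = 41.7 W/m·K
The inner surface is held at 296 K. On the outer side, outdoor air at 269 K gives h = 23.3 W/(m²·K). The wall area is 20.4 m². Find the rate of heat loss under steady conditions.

Series thermal resistances:
R_carbon steel = L/(kA) = 0.0033/(41.7×20.4) = 3.879×10^-6 K/W
R_outer film = 1/(h_o·A) = 1/(23.3×20.4) = 0.002104 K/W
R_total = 0.002108 K/W
Q = ΔT / R_total = 27 / 0.002108

Q ≈ 12800 W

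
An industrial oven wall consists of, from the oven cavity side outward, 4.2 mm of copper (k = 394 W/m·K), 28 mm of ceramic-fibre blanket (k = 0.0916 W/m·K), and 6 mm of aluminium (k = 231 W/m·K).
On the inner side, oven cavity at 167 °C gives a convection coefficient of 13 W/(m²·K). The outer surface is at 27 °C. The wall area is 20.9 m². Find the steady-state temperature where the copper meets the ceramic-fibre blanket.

Model the wall as resistances in series:
R_inner film = 1/(h_i·A) = 1/(13×20.9) = 0.003681 K/W
R_copper = L/(kA) = 0.0042/(394×20.9) = 5.1×10^-7 K/W
R_ceramic-fibre blanket = L/(kA) = 0.028/(0.0916×20.9) = 0.01463 K/W
R_aluminium = L/(kA) = 0.006/(231×20.9) = 1.243×10^-6 K/W
R_total = 0.01831 K/W;  Q = ΔT/R_total = 140/0.01831 = 7647 W
T_interface = T_inner − Q·ΣR(inner→interface) = 167 − 7650×0.003681

T ≈ 139 °C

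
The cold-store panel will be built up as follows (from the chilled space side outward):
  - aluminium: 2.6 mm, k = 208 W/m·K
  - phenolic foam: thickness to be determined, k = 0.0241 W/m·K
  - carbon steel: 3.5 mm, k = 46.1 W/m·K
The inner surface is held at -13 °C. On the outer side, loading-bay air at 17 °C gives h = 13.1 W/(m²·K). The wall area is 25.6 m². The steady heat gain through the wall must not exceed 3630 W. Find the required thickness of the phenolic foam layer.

L ≈ 3.26 mm

Treating each layer as a thermal resistance in series:
R_aluminium = L/(kA) = 0.0026/(208×25.6) = 4.883×10^-7 K/W
R_carbon steel = L/(kA) = 0.0035/(46.1×25.6) = 2.966×10^-6 K/W
R_outer film = 1/(h_o·A) = 1/(13.1×25.6) = 0.002982 K/W
Sum of the known resistances R_other = 0.002985 K/W
Required total resistance R_tot = ΔT/Q_allow = 30/3630 = 0.008264 K/W
R_phenolic foam = R_tot − R_other = 0.005279 K/W
L = R·k·A = 0.005279×0.0241×25.6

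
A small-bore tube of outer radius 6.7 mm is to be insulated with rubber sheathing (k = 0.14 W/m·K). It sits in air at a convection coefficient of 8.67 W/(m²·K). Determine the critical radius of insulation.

r_cr ≈ 16.1 mm

For a cylinder r_cr = k/h = 0.14/8.67
r_cr = 16.1 mm; since the bare radius (6.7 mm) is below r_cr, adding a thin layer of insulation will *increase* heat loss.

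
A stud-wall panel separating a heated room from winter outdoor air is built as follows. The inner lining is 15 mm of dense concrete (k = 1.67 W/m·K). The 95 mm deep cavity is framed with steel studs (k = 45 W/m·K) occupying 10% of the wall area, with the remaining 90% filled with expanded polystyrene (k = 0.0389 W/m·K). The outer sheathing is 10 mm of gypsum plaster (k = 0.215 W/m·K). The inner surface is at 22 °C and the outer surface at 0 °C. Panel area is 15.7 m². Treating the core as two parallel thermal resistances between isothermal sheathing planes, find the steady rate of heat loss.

Sheathing layers in series; stud and cavity paths in parallel between them.
R_inner = 0.015/(1.67×15.7) = 5.721×10^-4 K/W
R_stud  = 0.095/(45×0.1×15.7) = 0.001345 K/W
R_cav   = 0.095/(0.0389×0.9×15.7) = 0.1728 K/W
1/R_core = 1/R_stud + 1/R_cav → R_core = 0.001334 K/W
R_outer = 0.01/(0.215×15.7) = 0.002963 K/W
R_total = 0.004869 K/W
Q = ΔT/R_total = 22/0.004869

Q ≈ 4520 W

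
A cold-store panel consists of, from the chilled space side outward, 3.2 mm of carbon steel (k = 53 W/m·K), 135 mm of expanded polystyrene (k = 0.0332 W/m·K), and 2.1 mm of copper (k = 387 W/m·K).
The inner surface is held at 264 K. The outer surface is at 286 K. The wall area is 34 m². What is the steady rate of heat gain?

Q ≈ 184 W

Treating each layer as a thermal resistance in series:
R_carbon steel = L/(kA) = 0.0032/(53×34) = 1.776×10^-6 K/W
R_expanded polystyrene = L/(kA) = 0.135/(0.0332×34) = 0.1196 K/W
R_copper = L/(kA) = 0.0021/(387×34) = 1.596×10^-7 K/W
R_total = 0.1196 K/W
Q = ΔT / R_total = 22 / 0.1196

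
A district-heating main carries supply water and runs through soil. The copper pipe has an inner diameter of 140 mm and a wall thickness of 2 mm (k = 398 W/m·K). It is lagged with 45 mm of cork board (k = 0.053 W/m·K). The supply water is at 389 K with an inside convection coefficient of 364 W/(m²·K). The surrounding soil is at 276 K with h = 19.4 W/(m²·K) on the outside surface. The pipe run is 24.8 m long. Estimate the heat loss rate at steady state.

Q ≈ 1830 W

Per-layer cylindrical resistances, series-summed:
R_inner film = 1/(h_i·2πr₁L) = 1/(364×2π×0.07×24.8) = 2.519×10^-4 K/W
R_copper pipe wall = ln(72/70)/(2π×398×24.8) = 4.542×10^-7 K/W
R_cork board = ln(117/72)/(2π×0.053×24.8) = 0.05879 K/W
R_outer film = 1/(h_o·2πr_oL) = 1/(19.4×2π×0.117×24.8) = 0.002827 K/W
R_total = 0.06187 K/W
Q = ΔT/R_total = 113/0.06187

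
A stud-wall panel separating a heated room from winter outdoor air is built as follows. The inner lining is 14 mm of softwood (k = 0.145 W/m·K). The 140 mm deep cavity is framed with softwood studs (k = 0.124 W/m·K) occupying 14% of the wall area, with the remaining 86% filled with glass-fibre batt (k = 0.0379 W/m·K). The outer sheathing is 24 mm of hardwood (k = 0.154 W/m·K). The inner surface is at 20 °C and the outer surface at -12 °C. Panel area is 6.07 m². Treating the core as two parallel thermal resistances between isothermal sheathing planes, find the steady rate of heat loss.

Sheathing layers in series; stud and cavity paths in parallel between them.
R_inner = 0.014/(0.145×6.07) = 0.01591 K/W
R_stud  = 0.14/(0.124×0.14×6.07) = 1.329 K/W
R_cav   = 0.14/(0.0379×0.86×6.07) = 0.7076 K/W
1/R_core = 1/R_stud + 1/R_cav → R_core = 0.4617 K/W
R_outer = 0.024/(0.154×6.07) = 0.02567 K/W
R_total = 0.5033 K/W
Q = ΔT/R_total = 32/0.5033

Q ≈ 63.6 W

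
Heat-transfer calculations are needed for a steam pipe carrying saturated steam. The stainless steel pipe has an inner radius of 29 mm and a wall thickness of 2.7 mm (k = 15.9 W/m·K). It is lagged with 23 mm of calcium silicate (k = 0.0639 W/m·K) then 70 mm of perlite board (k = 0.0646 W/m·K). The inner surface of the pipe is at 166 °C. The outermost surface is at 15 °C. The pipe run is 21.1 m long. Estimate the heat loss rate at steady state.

Per-layer cylindrical resistances, series-summed:
R_stainless steel pipe wall = ln(31.7/29)/(2π×15.9×21.1) = 4.223×10^-5 K/W
R_calcium silicate = ln(54.7/31.7)/(2π×0.0639×21.1) = 0.0644 K/W
R_perlite board = ln(124.7/54.7)/(2π×0.0646×21.1) = 0.09622 K/W
R_total = 0.1607 K/W
Q = ΔT/R_total = 151/0.1607

Q ≈ 940 W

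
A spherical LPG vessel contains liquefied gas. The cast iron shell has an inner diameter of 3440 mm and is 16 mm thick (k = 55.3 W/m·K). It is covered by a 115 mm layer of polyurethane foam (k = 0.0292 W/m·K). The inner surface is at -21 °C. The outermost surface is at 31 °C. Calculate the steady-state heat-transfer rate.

Radial (spherical) resistances in series:
R_cast iron shell = (1/1.72 − 1/1.736)/(4π×55.3) = 7.711×10^-6 K/W
R_polyurethane foam = (1/1.736 − 1/1.851)/(4π×0.0292) = 0.09753 K/W
R_total = 0.09754 K/W
Q = ΔT/R_total = 52/0.09754

Q ≈ 533 W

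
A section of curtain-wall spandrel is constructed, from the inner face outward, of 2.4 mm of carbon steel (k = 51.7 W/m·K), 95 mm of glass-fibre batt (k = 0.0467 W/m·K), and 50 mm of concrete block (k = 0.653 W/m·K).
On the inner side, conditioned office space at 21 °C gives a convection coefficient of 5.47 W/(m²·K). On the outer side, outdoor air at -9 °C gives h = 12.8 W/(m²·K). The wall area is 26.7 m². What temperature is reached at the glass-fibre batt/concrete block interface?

Series thermal resistances:
R_inner film = 1/(h_i·A) = 1/(5.47×26.7) = 0.006847 K/W
R_carbon steel = L/(kA) = 0.0024/(51.7×26.7) = 1.739×10^-6 K/W
R_glass-fibre batt = L/(kA) = 0.095/(0.0467×26.7) = 0.07619 K/W
R_concrete block = L/(kA) = 0.05/(0.653×26.7) = 0.002868 K/W
R_outer film = 1/(h_o·A) = 1/(12.8×26.7) = 0.002926 K/W
R_total = 0.08883 K/W;  Q = ΔT/R_total = 30/0.08883 = 337.7 W
T_interface = T_inner − Q·ΣR(inner→interface) = 21 − 338×0.08304

T ≈ -7.04 °C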